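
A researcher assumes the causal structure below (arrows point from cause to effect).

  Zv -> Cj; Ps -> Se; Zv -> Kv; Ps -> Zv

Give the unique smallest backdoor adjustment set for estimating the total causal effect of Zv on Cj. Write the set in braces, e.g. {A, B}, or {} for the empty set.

Variables eligible for adjustment (non-descendants of Zv, excluding Zv and Cj): {Ps, Se}.
Backdoor paths from Zv to Cj:
  (none)
With no backdoor paths the empty set already satisfies the criterion, and it is trivially minimal.

{}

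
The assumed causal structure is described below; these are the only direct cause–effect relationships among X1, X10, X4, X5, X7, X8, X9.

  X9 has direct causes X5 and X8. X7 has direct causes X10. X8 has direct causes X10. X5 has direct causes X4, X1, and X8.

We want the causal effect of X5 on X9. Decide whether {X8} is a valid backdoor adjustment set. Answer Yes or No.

Backdoor paths from X5 to X9 (paths whose first edge points into X5):
  P1: X5 <- X8 -> X9
Condition 1 (no descendant of X5 in the set): holds — descendants of X5 are {X9}; none are in {X8}.
Condition 2 (every backdoor path blocked by {X8}):
  P1: blocked at fork node X8 ∈ conditioning set.
{X8} satisfies the backdoor criterion.

Yes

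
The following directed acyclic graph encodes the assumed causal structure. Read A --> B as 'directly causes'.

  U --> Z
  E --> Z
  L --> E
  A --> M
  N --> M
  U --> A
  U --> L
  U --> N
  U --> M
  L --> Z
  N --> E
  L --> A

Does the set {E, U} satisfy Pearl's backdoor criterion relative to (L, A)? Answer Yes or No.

No

Backdoor paths from L to A (paths whose first edge points into L):
  P1: L <- U -> A
  P2: L <- U -> N -> M <- A
  P3: L <- U -> Z <- E <- N -> M <- A
  P4: L <- U -> M <- A
Condition 1 (no descendant of L in the set): FAILS — E is a descendant of L.
Condition 2 (every backdoor path blocked by {E, U}):
  P1: blocked at fork node U ∈ conditioning set.
  P2: blocked at fork node U ∈ conditioning set.
  P3: blocked at fork node U ∈ conditioning set.
  P4: blocked at fork node U ∈ conditioning set.
{E, U} does not satisfy the backdoor criterion.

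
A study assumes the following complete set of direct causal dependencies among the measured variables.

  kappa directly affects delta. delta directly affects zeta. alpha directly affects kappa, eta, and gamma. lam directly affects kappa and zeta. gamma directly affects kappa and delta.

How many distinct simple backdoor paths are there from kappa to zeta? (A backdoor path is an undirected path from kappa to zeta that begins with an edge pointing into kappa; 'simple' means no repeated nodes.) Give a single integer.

3

A backdoor path from kappa to zeta is any simple undirected path whose first edge points into kappa (i.e. leaves kappa via a parent).
Parents of kappa: {alpha, gamma, lam}.
Enumerating:
  P1: kappa <- lam -> zeta
  P2: kappa <- alpha -> gamma -> delta -> zeta
  P3: kappa <- gamma -> delta -> zeta
That exhausts the simple backdoor paths. Count: 3.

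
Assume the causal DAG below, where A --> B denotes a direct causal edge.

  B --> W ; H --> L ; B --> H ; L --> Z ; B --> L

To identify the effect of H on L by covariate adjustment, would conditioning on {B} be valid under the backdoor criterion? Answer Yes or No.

Yes

Backdoor paths from H to L (paths whose first edge points into H):
  P1: H <- B -> L
Condition 1 (no descendant of H in the set): holds — descendants of H are {L, Z}; none are in {B}.
Condition 2 (every backdoor path blocked by {B}):
  P1: blocked at fork node B ∈ conditioning set.
{B} satisfies the backdoor criterion.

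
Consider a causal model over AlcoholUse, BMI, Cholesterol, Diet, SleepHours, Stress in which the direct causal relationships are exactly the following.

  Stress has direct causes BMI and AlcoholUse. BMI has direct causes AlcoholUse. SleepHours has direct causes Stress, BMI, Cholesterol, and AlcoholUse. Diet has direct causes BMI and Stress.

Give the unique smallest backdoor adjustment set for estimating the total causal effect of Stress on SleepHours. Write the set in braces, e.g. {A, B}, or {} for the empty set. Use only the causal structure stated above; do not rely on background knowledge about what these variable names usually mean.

Variables eligible for adjustment (non-descendants of Stress, excluding Stress and SleepHours): {AlcoholUse, BMI, Cholesterol}.
Backdoor paths from Stress to SleepHours:
  P1: Stress <- AlcoholUse -> BMI -> SleepHours
  P2: Stress <- AlcoholUse -> SleepHours
  P3: Stress <- BMI <- AlcoholUse -> SleepHours
  P4: Stress <- BMI -> SleepHours
The empty set is not sufficient: P1 (Stress <- AlcoholUse -> BMI -> SleepHours) has no collider blocking it and no conditioned non-collider, so it is open.
Try {AlcoholUse, BMI}:
  P1: blocked at fork node AlcoholUse ∈ conditioning set.
  P2: blocked at fork node AlcoholUse ∈ conditioning set.
  P3: blocked at chain node BMI ∈ conditioning set.
  P4: blocked at fork node BMI ∈ conditioning set.
{AlcoholUse, BMI} contains no descendant of Stress and blocks every backdoor path.
Every element of {AlcoholUse, BMI} is needed (dropping AlcoholUse leaves P2 open; dropping BMI leaves P4 open), so no proper subset is valid.
Among all size-2 subsets of the eligible variables, only {AlcoholUse, BMI} blocks every backdoor path, so it is the unique smallest valid adjustment set.

{AlcoholUse, BMI}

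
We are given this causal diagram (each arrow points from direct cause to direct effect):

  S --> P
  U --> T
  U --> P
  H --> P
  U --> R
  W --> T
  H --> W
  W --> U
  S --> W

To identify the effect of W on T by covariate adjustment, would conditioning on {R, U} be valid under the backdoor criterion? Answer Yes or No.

Backdoor paths from W to T (paths whose first edge points into W):
  P1: W <- S -> P <- U -> T
  P2: W <- H -> P <- U -> T
Condition 1 (no descendant of W in the set): FAILS — R and U are descendants of W.
Condition 2 (every backdoor path blocked by {R, U}):
  P1: blocked at collider P (neither it nor any descendant is in the conditioning set).
  P2: blocked at collider P (neither it nor any descendant is in the conditioning set).
{R, U} does not satisfy the backdoor criterion.

No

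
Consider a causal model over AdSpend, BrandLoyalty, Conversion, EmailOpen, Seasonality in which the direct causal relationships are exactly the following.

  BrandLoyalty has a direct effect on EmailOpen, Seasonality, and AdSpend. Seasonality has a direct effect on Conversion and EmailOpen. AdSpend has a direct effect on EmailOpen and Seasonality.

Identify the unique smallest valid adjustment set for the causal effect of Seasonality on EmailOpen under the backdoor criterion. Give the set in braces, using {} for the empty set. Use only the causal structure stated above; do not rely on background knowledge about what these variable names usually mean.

{AdSpend, BrandLoyalty}

Variables eligible for adjustment (non-descendants of Seasonality, excluding Seasonality and EmailOpen): {AdSpend, BrandLoyalty}.
Backdoor paths from Seasonality to EmailOpen:
  P1: Seasonality <- BrandLoyalty -> AdSpend -> EmailOpen
  P2: Seasonality <- BrandLoyalty -> EmailOpen
  P3: Seasonality <- AdSpend <- BrandLoyalty -> EmailOpen
  P4: Seasonality <- AdSpend -> EmailOpen
The empty set is not sufficient: P1 (Seasonality <- BrandLoyalty -> AdSpend -> EmailOpen) has no collider blocking it and no conditioned non-collider, so it is open.
Try {AdSpend, BrandLoyalty}:
  P1: blocked at fork node BrandLoyalty ∈ conditioning set.
  P2: blocked at fork node BrandLoyalty ∈ conditioning set.
  P3: blocked at chain node AdSpend ∈ conditioning set.
  P4: blocked at fork node AdSpend ∈ conditioning set.
{AdSpend, BrandLoyalty} contains no descendant of Seasonality and blocks every backdoor path.
Every element of {AdSpend, BrandLoyalty} is needed (dropping AdSpend leaves P4 open; dropping BrandLoyalty leaves P2 open), so no proper subset is valid.
Among all size-2 subsets of the eligible variables, only {AdSpend, BrandLoyalty} blocks every backdoor path, so it is the unique smallest valid adjustment set.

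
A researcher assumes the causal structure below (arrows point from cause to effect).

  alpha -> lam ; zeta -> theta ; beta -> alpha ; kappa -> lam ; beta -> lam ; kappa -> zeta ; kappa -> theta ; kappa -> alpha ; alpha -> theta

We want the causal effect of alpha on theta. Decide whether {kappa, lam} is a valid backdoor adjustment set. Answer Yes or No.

No

Backdoor paths from alpha to theta (paths whose first edge points into alpha):
  P1: alpha <- kappa -> zeta -> theta
  P2: alpha <- kappa -> theta
  P3: alpha <- beta -> lam <- kappa -> zeta -> theta
  P4: alpha <- beta -> lam <- kappa -> theta
Condition 1 (no descendant of alpha in the set): FAILS — lam is a descendant of alpha.
Condition 2 (every backdoor path blocked by {kappa, lam}):
  P1: blocked at fork node kappa ∈ conditioning set.
  P2: blocked at fork node kappa ∈ conditioning set.
  P3: blocked at fork node kappa ∈ conditioning set.
  P4: blocked at fork node kappa ∈ conditioning set.
{kappa, lam} does not satisfy the backdoor criterion.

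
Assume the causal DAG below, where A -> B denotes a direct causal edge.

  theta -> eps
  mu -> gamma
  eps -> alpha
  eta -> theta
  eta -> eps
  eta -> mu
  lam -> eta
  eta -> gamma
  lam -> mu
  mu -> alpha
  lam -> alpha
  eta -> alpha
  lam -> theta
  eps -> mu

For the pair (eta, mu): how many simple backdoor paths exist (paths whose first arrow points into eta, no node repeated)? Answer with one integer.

A backdoor path from eta to mu is any simple undirected path whose first edge points into eta (i.e. leaves eta via a parent).
Parents of eta: {lam}.
Enumerating:
  P1: eta <- lam -> theta -> eps -> mu
  P2: eta <- lam -> theta -> eps -> alpha <- mu
  P3: eta <- lam -> mu
  P4: eta <- lam -> alpha <- eps -> mu
  P5: eta <- lam -> alpha <- mu
That exhausts the simple backdoor paths. Count: 5.

5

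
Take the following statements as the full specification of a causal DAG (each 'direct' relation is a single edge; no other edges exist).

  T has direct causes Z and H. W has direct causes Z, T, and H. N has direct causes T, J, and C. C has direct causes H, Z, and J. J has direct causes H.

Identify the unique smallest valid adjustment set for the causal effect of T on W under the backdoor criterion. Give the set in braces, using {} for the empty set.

{H, Z}

Variables eligible for adjustment (non-descendants of T, excluding T and W): {C, H, J, Z}.
Backdoor paths from T to W:
  P1: T <- Z -> W
  P2: T <- Z -> C <- H -> W
  P3: T <- Z -> C <- J <- H -> W
  P4: T <- Z -> C -> N <- J <- H -> W
  P5: T <- H -> J -> C <- Z -> W
  P6: T <- H -> J -> N <- C <- Z -> W
  P7: T <- H -> W
  P8: T <- H -> C <- Z -> W
The empty set is not sufficient: P1 (T <- Z -> W) has no collider blocking it and no conditioned non-collider, so it is open.
Try {H, Z}:
  P1: blocked at fork node Z ∈ conditioning set.
  P2: blocked at fork node Z ∈ conditioning set.
  P3: blocked at fork node Z ∈ conditioning set.
  P4: blocked at fork node Z ∈ conditioning set.
  P5: blocked at fork node H ∈ conditioning set.
  P6: blocked at fork node H ∈ conditioning set.
  P7: blocked at fork node H ∈ conditioning set.
  P8: blocked at fork node H ∈ conditioning set.
{H, Z} contains no descendant of T and blocks every backdoor path.
Every element of {H, Z} is needed (dropping H leaves P7 open; dropping Z leaves P1 open), so no proper subset is valid.
Among all size-2 subsets of the eligible variables, only {H, Z} blocks every backdoor path, so it is the unique smallest valid adjustment set.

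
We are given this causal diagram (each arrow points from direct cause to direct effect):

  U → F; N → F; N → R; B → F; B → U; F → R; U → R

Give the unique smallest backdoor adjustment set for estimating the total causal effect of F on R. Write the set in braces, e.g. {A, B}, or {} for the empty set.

Variables eligible for adjustment (non-descendants of F, excluding F and R): {B, N, U}.
Backdoor paths from F to R:
  P1: F <- B -> U -> R
  P2: F <- N -> R
  P3: F <- U -> R
The empty set is not sufficient: P1 (F <- B -> U -> R) has no collider blocking it and no conditioned non-collider, so it is open.
Try {N, U}:
  P1: blocked at chain node U ∈ conditioning set.
  P2: blocked at fork node N ∈ conditioning set.
  P3: blocked at fork node U ∈ conditioning set.
{N, U} contains no descendant of F and blocks every backdoor path.
Every element of {N, U} is needed (dropping N leaves P2 open; dropping U leaves P1 open), so no proper subset is valid.
Among all size-2 subsets of the eligible variables, only {N, U} blocks every backdoor path, so it is the unique smallest valid adjustment set.

{N, U}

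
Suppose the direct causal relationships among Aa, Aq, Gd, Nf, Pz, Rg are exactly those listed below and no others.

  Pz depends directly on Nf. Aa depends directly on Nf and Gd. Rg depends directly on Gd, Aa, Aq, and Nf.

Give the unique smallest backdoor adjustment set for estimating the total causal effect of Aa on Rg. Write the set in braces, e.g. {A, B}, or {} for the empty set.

Variables eligible for adjustment (non-descendants of Aa, excluding Aa and Rg): {Aq, Gd, Nf, Pz}.
Backdoor paths from Aa to Rg:
  P1: Aa <- Nf -> Rg
  P2: Aa <- Gd -> Rg
The empty set is not sufficient: P1 (Aa <- Nf -> Rg) has no collider blocking it and no conditioned non-collider, so it is open.
Try {Gd, Nf}:
  P1: blocked at fork node Nf ∈ conditioning set.
  P2: blocked at fork node Gd ∈ conditioning set.
{Gd, Nf} contains no descendant of Aa and blocks every backdoor path.
Every element of {Gd, Nf} is needed (dropping Gd leaves P2 open; dropping Nf leaves P1 open), so no proper subset is valid.
Among all size-2 subsets of the eligible variables, only {Gd, Nf} blocks every backdoor path, so it is the unique smallest valid adjustment set.

{Gd, Nf}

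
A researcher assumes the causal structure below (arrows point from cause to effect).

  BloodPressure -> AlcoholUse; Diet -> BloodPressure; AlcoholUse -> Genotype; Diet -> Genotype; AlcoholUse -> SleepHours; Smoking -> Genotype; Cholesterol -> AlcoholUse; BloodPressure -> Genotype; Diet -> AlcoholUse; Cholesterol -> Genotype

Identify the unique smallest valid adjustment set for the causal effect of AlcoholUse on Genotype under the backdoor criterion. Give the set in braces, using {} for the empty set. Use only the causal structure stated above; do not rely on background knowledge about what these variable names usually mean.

{BloodPressure, Cholesterol, Diet}

Variables eligible for adjustment (non-descendants of AlcoholUse, excluding AlcoholUse and Genotype): {BloodPressure, Cholesterol, Diet, Smoking}.
Backdoor paths from AlcoholUse to Genotype:
  P1: AlcoholUse <- Diet -> BloodPressure -> Genotype
  P2: AlcoholUse <- Diet -> Genotype
  P3: AlcoholUse <- BloodPressure <- Diet -> Genotype
  P4: AlcoholUse <- BloodPressure -> Genotype
  P5: AlcoholUse <- Cholesterol -> Genotype
The empty set is not sufficient: P1 (AlcoholUse <- Diet -> BloodPressure -> Genotype) has no collider blocking it and no conditioned non-collider, so it is open.
Try {BloodPressure, Cholesterol, Diet}:
  P1: blocked at fork node Diet ∈ conditioning set.
  P2: blocked at fork node Diet ∈ conditioning set.
  P3: blocked at chain node BloodPressure ∈ conditioning set.
  P4: blocked at fork node BloodPressure ∈ conditioning set.
  P5: blocked at fork node Cholesterol ∈ conditioning set.
{BloodPressure, Cholesterol, Diet} contains no descendant of AlcoholUse and blocks every backdoor path.
Every element of {BloodPressure, Cholesterol, Diet} is needed (dropping BloodPressure leaves P4 open; dropping Cholesterol leaves P5 open; dropping Diet leaves P2 open), so no proper subset is valid.
Among all size-3 subsets of the eligible variables, only {BloodPressure, Cholesterol, Diet} blocks every backdoor path, so it is the unique smallest valid adjustment set.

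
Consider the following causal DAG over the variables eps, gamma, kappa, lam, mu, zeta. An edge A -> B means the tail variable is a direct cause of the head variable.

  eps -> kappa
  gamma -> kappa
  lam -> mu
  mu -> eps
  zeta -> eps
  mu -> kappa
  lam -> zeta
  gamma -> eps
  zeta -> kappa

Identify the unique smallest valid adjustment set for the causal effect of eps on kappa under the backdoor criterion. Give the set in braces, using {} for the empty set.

Variables eligible for adjustment (non-descendants of eps, excluding eps and kappa): {gamma, lam, mu, zeta}.
Backdoor paths from eps to kappa:
  P1: eps <- zeta <- lam -> mu -> kappa
  P2: eps <- zeta -> kappa
  P3: eps <- mu <- lam -> zeta -> kappa
  P4: eps <- mu -> kappa
  P5: eps <- gamma -> kappa
The empty set is not sufficient: P1 (eps <- zeta <- lam -> mu -> kappa) has no collider blocking it and no conditioned non-collider, so it is open.
Try {gamma, mu, zeta}:
  P1: blocked at chain node zeta ∈ conditioning set.
  P2: blocked at fork node zeta ∈ conditioning set.
  P3: blocked at chain node mu ∈ conditioning set.
  P4: blocked at fork node mu ∈ conditioning set.
  P5: blocked at fork node gamma ∈ conditioning set.
{gamma, mu, zeta} contains no descendant of eps and blocks every backdoor path.
Every element of {gamma, mu, zeta} is needed (dropping gamma leaves P5 open; dropping mu leaves P4 open; dropping zeta leaves P2 open), so no proper subset is valid.
Among all size-3 subsets of the eligible variables, only {gamma, mu, zeta} blocks every backdoor path, so it is the unique smallest valid adjustment set.

{gamma, mu, zeta}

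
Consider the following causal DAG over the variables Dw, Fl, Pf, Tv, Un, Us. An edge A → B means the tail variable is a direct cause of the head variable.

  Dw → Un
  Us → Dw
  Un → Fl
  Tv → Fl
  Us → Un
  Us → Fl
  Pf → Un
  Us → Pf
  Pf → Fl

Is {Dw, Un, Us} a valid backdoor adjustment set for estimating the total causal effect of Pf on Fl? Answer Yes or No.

Backdoor paths from Pf to Fl (paths whose first edge points into Pf):
  P1: Pf <- Us -> Dw -> Un -> Fl
  P2: Pf <- Us -> Un -> Fl
  P3: Pf <- Us -> Fl
Condition 1 (no descendant of Pf in the set): FAILS — Un is a descendant of Pf.
Condition 2 (every backdoor path blocked by {Dw, Un, Us}):
  P1: blocked at fork node Us ∈ conditioning set.
  P2: blocked at fork node Us ∈ conditioning set.
  P3: blocked at fork node Us ∈ conditioning set.
{Dw, Un, Us} does not satisfy the backdoor criterion.

No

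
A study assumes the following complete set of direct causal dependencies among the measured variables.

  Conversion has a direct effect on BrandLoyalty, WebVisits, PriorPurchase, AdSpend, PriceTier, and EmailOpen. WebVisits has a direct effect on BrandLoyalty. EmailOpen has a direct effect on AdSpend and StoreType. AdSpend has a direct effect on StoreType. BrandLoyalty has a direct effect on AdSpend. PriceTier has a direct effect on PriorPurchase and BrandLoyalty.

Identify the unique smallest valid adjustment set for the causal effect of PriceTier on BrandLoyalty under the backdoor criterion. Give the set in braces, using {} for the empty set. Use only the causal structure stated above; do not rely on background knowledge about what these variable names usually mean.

{Conversion}

Variables eligible for adjustment (non-descendants of PriceTier, excluding PriceTier and BrandLoyalty): {Conversion, EmailOpen, WebVisits}.
Backdoor paths from PriceTier to BrandLoyalty:
  P1: PriceTier <- Conversion -> WebVisits -> BrandLoyalty
  P2: PriceTier <- Conversion -> EmailOpen -> AdSpend <- BrandLoyalty
  P3: PriceTier <- Conversion -> EmailOpen -> StoreType <- AdSpend <- BrandLoyalty
  P4: PriceTier <- Conversion -> BrandLoyalty
  P5: PriceTier <- Conversion -> AdSpend <- BrandLoyalty
The empty set is not sufficient: P1 (PriceTier <- Conversion -> WebVisits -> BrandLoyalty) has no collider blocking it and no conditioned non-collider, so it is open.
Try {Conversion}:
  P1: blocked at fork node Conversion ∈ conditioning set.
  P2: blocked at fork node Conversion ∈ conditioning set.
  P3: blocked at fork node Conversion ∈ conditioning set.
  P4: blocked at fork node Conversion ∈ conditioning set.
  P5: blocked at fork node Conversion ∈ conditioning set.
{Conversion} contains no descendant of PriceTier and blocks every backdoor path.
No other singleton works — e.g. {WebVisits} leaves P4 open — so {Conversion} is the unique smallest valid adjustment set.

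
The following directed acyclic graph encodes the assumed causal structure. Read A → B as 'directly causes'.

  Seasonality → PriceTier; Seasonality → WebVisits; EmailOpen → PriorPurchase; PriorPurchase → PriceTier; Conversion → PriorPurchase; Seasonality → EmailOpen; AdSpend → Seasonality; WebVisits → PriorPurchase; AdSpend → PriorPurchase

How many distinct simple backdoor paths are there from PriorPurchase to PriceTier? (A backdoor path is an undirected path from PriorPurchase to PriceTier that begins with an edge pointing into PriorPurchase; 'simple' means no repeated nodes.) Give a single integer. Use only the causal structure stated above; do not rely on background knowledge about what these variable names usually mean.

3

A backdoor path from PriorPurchase to PriceTier is any simple undirected path whose first edge points into PriorPurchase (i.e. leaves PriorPurchase via a parent).
Parents of PriorPurchase: {AdSpend, Conversion, EmailOpen, WebVisits}.
Enumerating:
  P1: PriorPurchase <- AdSpend -> Seasonality -> PriceTier
  P2: PriorPurchase <- EmailOpen <- Seasonality -> PriceTier
  P3: PriorPurchase <- WebVisits <- Seasonality -> PriceTier
That exhausts the simple backdoor paths. Count: 3.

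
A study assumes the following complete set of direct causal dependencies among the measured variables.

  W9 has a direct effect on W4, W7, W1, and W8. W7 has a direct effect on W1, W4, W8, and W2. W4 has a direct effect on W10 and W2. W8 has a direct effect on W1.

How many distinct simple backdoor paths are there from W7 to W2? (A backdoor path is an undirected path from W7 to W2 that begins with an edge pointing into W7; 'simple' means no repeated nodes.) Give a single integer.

A backdoor path from W7 to W2 is any simple undirected path whose first edge points into W7 (i.e. leaves W7 via a parent).
Parents of W7: {W9}.
Enumerating:
  P1: W7 <- W9 -> W4 -> W2
That exhausts the simple backdoor paths. Count: 1.

1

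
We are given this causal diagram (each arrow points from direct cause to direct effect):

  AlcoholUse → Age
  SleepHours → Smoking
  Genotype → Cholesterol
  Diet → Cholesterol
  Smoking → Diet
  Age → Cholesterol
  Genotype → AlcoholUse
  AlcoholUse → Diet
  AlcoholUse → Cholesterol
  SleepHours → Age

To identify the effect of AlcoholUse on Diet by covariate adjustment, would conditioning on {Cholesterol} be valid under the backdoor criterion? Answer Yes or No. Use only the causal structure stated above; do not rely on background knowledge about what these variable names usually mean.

Backdoor paths from AlcoholUse to Diet (paths whose first edge points into AlcoholUse):
  P1: AlcoholUse <- Genotype -> Cholesterol <- Age <- SleepHours -> Smoking -> Diet
  P2: AlcoholUse <- Genotype -> Cholesterol <- Diet
Condition 1 (no descendant of AlcoholUse in the set): FAILS — Cholesterol is a descendant of AlcoholUse.
Condition 2 (every backdoor path blocked by {Cholesterol}):
  P1: open — collider(s) Cholesterol are conditioned on (or have a conditioned descendant) and no non-collider on the path is in the set.
  P2: open — collider(s) Cholesterol are conditioned on (or have a conditioned descendant) and no non-collider on the path is in the set.
{Cholesterol} does not satisfy the backdoor criterion.

No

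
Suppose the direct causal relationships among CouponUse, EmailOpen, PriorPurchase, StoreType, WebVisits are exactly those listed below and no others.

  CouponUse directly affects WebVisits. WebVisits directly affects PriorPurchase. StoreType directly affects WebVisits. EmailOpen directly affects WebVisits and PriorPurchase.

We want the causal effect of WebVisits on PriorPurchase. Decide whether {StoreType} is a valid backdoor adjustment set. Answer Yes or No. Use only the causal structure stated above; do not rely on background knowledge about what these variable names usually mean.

Backdoor paths from WebVisits to PriorPurchase (paths whose first edge points into WebVisits):
  P1: WebVisits <- EmailOpen -> PriorPurchase
Condition 1 (no descendant of WebVisits in the set): holds — descendants of WebVisits are {PriorPurchase}; none are in {StoreType}.
Condition 2 (every backdoor path blocked by {StoreType}):
  P1: open — no interior node is in the conditioning set.
{StoreType} does not satisfy the backdoor criterion.

No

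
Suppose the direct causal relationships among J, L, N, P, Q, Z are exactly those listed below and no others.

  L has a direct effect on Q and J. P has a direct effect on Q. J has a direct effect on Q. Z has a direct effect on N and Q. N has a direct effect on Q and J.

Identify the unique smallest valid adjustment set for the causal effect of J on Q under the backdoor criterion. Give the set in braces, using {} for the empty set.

{L, N}

Variables eligible for adjustment (non-descendants of J, excluding J and Q): {L, N, P, Z}.
Backdoor paths from J to Q:
  P1: J <- L -> Q
  P2: J <- N <- Z -> Q
  P3: J <- N -> Q
The empty set is not sufficient: P1 (J <- L -> Q) has no collider blocking it and no conditioned non-collider, so it is open.
Try {L, N}:
  P1: blocked at fork node L ∈ conditioning set.
  P2: blocked at chain node N ∈ conditioning set.
  P3: blocked at fork node N ∈ conditioning set.
{L, N} contains no descendant of J and blocks every backdoor path.
Every element of {L, N} is needed (dropping L leaves P1 open; dropping N leaves P2 open), so no proper subset is valid.
Among all size-2 subsets of the eligible variables, only {L, N} blocks every backdoor path, so it is the unique smallest valid adjustment set.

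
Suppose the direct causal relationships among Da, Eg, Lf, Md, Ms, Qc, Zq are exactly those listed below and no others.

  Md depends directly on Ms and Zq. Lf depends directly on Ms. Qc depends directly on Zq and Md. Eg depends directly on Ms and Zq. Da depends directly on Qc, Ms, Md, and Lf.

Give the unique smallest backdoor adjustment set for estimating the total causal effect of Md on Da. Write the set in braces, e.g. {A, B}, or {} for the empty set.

Variables eligible for adjustment (non-descendants of Md, excluding Md and Da): {Eg, Lf, Ms, Zq}.
Backdoor paths from Md to Da:
  P1: Md <- Zq -> Qc -> Da
  P2: Md <- Zq -> Eg <- Ms -> Lf -> Da
  P3: Md <- Zq -> Eg <- Ms -> Da
  P4: Md <- Ms -> Lf -> Da
  P5: Md <- Ms -> Da
  P6: Md <- Ms -> Eg <- Zq -> Qc -> Da
The empty set is not sufficient: P1 (Md <- Zq -> Qc -> Da) has no collider blocking it and no conditioned non-collider, so it is open.
Try {Ms, Zq}:
  P1: blocked at fork node Zq ∈ conditioning set.
  P2: blocked at fork node Zq ∈ conditioning set.
  P3: blocked at fork node Zq ∈ conditioning set.
  P4: blocked at fork node Ms ∈ conditioning set.
  P5: blocked at fork node Ms ∈ conditioning set.
  P6: blocked at fork node Ms ∈ conditioning set.
{Ms, Zq} contains no descendant of Md and blocks every backdoor path.
Every element of {Ms, Zq} is needed (dropping Ms leaves P4 open; dropping Zq leaves P1 open), so no proper subset is valid.
Among all size-2 subsets of the eligible variables, only {Ms, Zq} blocks every backdoor path, so it is the unique smallest valid adjustment set.

{Ms, Zq}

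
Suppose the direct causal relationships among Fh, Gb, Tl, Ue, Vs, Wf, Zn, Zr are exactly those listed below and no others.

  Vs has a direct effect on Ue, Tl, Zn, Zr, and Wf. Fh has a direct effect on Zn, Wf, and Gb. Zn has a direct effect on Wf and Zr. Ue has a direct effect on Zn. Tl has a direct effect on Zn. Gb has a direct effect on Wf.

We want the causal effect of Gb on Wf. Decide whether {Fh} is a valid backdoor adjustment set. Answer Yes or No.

Yes

Backdoor paths from Gb to Wf (paths whose first edge points into Gb):
  P1: Gb <- Fh -> Zn <- Vs -> Wf
  P2: Gb <- Fh -> Zn <- Ue <- Vs -> Wf
  P3: Gb <- Fh -> Zn <- Tl <- Vs -> Wf
  P4: Gb <- Fh -> Zn -> Zr <- Vs -> Wf
  P5: Gb <- Fh -> Zn -> Wf
  P6: Gb <- Fh -> Wf
Condition 1 (no descendant of Gb in the set): holds — descendants of Gb are {Wf}; none are in {Fh}.
Condition 2 (every backdoor path blocked by {Fh}):
  P1: blocked at fork node Fh ∈ conditioning set.
  P2: blocked at fork node Fh ∈ conditioning set.
  P3: blocked at fork node Fh ∈ conditioning set.
  P4: blocked at fork node Fh ∈ conditioning set.
  P5: blocked at fork node Fh ∈ conditioning set.
  P6: blocked at fork node Fh ∈ conditioning set.
{Fh} satisfies the backdoor criterion.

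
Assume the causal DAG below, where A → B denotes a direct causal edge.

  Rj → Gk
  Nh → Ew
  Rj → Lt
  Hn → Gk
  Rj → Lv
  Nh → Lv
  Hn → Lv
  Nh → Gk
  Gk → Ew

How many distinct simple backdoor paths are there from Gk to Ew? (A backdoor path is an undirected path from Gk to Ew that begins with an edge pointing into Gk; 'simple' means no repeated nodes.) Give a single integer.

A backdoor path from Gk to Ew is any simple undirected path whose first edge points into Gk (i.e. leaves Gk via a parent).
Parents of Gk: {Hn, Nh, Rj}.
Enumerating:
  P1: Gk <- Rj -> Lv <- Nh -> Ew
  P2: Gk <- Nh -> Ew
  P3: Gk <- Hn -> Lv <- Nh -> Ew
That exhausts the simple backdoor paths. Count: 3.

3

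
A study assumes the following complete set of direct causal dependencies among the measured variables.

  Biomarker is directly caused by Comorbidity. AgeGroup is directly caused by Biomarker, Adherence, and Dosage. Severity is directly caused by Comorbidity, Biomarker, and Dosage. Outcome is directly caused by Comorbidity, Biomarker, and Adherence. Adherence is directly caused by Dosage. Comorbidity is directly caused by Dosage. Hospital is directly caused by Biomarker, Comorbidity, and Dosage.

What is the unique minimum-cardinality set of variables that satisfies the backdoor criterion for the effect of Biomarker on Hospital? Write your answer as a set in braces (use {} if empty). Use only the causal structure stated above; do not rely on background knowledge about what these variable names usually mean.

Variables eligible for adjustment (non-descendants of Biomarker, excluding Biomarker and Hospital): {Adherence, Comorbidity, Dosage}.
Backdoor paths from Biomarker to Hospital:
  P1: Biomarker <- Comorbidity <- Dosage -> Hospital
  P2: Biomarker <- Comorbidity -> Outcome <- Adherence <- Dosage -> Hospital
  P3: Biomarker <- Comorbidity -> Outcome <- Adherence -> AgeGroup <- Dosage -> Hospital
  P4: Biomarker <- Comorbidity -> Severity <- Dosage -> Hospital
  P5: Biomarker <- Comorbidity -> Hospital
The empty set is not sufficient: P1 (Biomarker <- Comorbidity <- Dosage -> Hospital) has no collider blocking it and no conditioned non-collider, so it is open.
Try {Comorbidity}:
  P1: blocked at chain node Comorbidity ∈ conditioning set.
  P2: blocked at fork node Comorbidity ∈ conditioning set.
  P3: blocked at fork node Comorbidity ∈ conditioning set.
  P4: blocked at fork node Comorbidity ∈ conditioning set.
  P5: blocked at fork node Comorbidity ∈ conditioning set.
{Comorbidity} contains no descendant of Biomarker and blocks every backdoor path.
No other singleton works — e.g. {Dosage} leaves P5 open — so {Comorbidity} is the unique smallest valid adjustment set.

{Comorbidity}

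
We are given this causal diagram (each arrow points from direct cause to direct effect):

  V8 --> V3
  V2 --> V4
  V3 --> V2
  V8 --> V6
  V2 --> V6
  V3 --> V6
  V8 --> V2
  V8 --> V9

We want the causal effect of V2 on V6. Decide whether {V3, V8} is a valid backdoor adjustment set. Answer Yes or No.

Yes

Backdoor paths from V2 to V6 (paths whose first edge points into V2):
  P1: V2 <- V8 -> V3 -> V6
  P2: V2 <- V8 -> V6
  P3: V2 <- V3 <- V8 -> V6
  P4: V2 <- V3 -> V6
Condition 1 (no descendant of V2 in the set): holds — descendants of V2 are {V4, V6}; none are in {V3, V8}.
Condition 2 (every backdoor path blocked by {V3, V8}):
  P1: blocked at fork node V8 ∈ conditioning set.
  P2: blocked at fork node V8 ∈ conditioning set.
  P3: blocked at chain node V3 ∈ conditioning set.
  P4: blocked at fork node V3 ∈ conditioning set.
{V3, V8} satisfies the backdoor criterion.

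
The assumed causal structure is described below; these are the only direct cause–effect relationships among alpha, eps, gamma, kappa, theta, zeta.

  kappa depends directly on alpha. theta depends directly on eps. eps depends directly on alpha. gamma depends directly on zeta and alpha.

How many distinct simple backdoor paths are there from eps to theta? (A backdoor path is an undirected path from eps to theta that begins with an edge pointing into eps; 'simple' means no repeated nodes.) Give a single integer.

A backdoor path from eps to theta is any simple undirected path whose first edge points into eps (i.e. leaves eps via a parent).
Parents of eps: {alpha}.
No simple path from any parent of eps reaches theta without revisiting eps, so there are no backdoor paths.

0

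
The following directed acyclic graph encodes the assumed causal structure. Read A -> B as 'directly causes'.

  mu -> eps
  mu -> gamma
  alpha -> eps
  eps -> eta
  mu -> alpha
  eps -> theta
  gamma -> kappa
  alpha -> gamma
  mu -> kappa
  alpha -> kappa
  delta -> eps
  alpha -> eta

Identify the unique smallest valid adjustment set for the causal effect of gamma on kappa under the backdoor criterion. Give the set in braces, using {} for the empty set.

{alpha, mu}

Variables eligible for adjustment (non-descendants of gamma, excluding gamma and kappa): {alpha, delta, eps, eta, mu, theta}.
Backdoor paths from gamma to kappa:
  P1: gamma <- mu -> alpha -> kappa
  P2: gamma <- mu -> eps <- alpha -> kappa
  P3: gamma <- mu -> eps -> eta <- alpha -> kappa
  P4: gamma <- mu -> kappa
  P5: gamma <- alpha <- mu -> kappa
  P6: gamma <- alpha -> eps <- mu -> kappa
  P7: gamma <- alpha -> eta <- eps <- mu -> kappa
  P8: gamma <- alpha -> kappa
The empty set is not sufficient: P1 (gamma <- mu -> alpha -> kappa) has no collider blocking it and no conditioned non-collider, so it is open.
Try {alpha, mu}:
  P1: blocked at fork node mu ∈ conditioning set.
  P2: blocked at fork node mu ∈ conditioning set.
  P3: blocked at fork node mu ∈ conditioning set.
  P4: blocked at fork node mu ∈ conditioning set.
  P5: blocked at chain node alpha ∈ conditioning set.
  P6: blocked at fork node alpha ∈ conditioning set.
  P7: blocked at fork node alpha ∈ conditioning set.
  P8: blocked at fork node alpha ∈ conditioning set.
{alpha, mu} contains no descendant of gamma and blocks every backdoor path.
Every element of {alpha, mu} is needed (dropping alpha leaves P8 open; dropping mu leaves P4 open), so no proper subset is valid.
Among all size-2 subsets of the eligible variables, only {alpha, mu} blocks every backdoor path, so it is the unique smallest valid adjustment set.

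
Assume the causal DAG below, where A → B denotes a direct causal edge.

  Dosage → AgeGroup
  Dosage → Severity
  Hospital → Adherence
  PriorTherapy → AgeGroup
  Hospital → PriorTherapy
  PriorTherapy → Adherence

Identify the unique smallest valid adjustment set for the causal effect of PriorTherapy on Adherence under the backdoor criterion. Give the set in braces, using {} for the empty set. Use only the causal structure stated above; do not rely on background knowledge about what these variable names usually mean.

{Hospital}

Variables eligible for adjustment (non-descendants of PriorTherapy, excluding PriorTherapy and Adherence): {Dosage, Hospital, Severity}.
Backdoor paths from PriorTherapy to Adherence:
  P1: PriorTherapy <- Hospital -> Adherence
The empty set is not sufficient: P1 (PriorTherapy <- Hospital -> Adherence) has no collider blocking it and no conditioned non-collider, so it is open.
Try {Hospital}:
  P1: blocked at fork node Hospital ∈ conditioning set.
{Hospital} contains no descendant of PriorTherapy and blocks every backdoor path.
No other singleton works — e.g. {Dosage} leaves P1 open — so {Hospital} is the unique smallest valid adjustment set.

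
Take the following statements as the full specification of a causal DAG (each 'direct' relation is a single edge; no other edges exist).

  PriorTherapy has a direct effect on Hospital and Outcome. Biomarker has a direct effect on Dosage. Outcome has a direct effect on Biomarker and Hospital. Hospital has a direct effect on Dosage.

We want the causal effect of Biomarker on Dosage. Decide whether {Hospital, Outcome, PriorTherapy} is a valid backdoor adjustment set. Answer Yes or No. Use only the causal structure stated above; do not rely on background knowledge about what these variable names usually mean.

Yes

Backdoor paths from Biomarker to Dosage (paths whose first edge points into Biomarker):
  P1: Biomarker <- Outcome <- PriorTherapy -> Hospital -> Dosage
  P2: Biomarker <- Outcome -> Hospital -> Dosage
Condition 1 (no descendant of Biomarker in the set): holds — descendants of Biomarker are {Dosage}; none are in {Hospital, Outcome, PriorTherapy}.
Condition 2 (every backdoor path blocked by {Hospital, Outcome, PriorTherapy}):
  P1: blocked at chain node Outcome ∈ conditioning set.
  P2: blocked at fork node Outcome ∈ conditioning set.
{Hospital, Outcome, PriorTherapy} satisfies the backdoor criterion.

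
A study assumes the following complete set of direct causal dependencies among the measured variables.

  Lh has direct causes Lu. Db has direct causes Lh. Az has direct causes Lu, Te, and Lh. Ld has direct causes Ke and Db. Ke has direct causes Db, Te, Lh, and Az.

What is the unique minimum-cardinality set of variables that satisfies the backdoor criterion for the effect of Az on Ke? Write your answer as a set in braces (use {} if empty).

Variables eligible for adjustment (non-descendants of Az, excluding Az and Ke): {Db, Lh, Lu, Te}.
Backdoor paths from Az to Ke:
  P1: Az <- Lu -> Lh -> Db -> Ke
  P2: Az <- Lu -> Lh -> Db -> Ld <- Ke
  P3: Az <- Lu -> Lh -> Ke
  P4: Az <- Lh -> Db -> Ke
  P5: Az <- Lh -> Db -> Ld <- Ke
  P6: Az <- Lh -> Ke
  P7: Az <- Te -> Ke
The empty set is not sufficient: P1 (Az <- Lu -> Lh -> Db -> Ke) has no collider blocking it and no conditioned non-collider, so it is open.
Try {Lh, Te}:
  P1: blocked at chain node Lh ∈ conditioning set.
  P2: blocked at chain node Lh ∈ conditioning set.
  P3: blocked at chain node Lh ∈ conditioning set.
  P4: blocked at fork node Lh ∈ conditioning set.
  P5: blocked at fork node Lh ∈ conditioning set.
  P6: blocked at fork node Lh ∈ conditioning set.
  P7: blocked at fork node Te ∈ conditioning set.
{Lh, Te} contains no descendant of Az and blocks every backdoor path.
Every element of {Lh, Te} is needed (dropping Lh leaves P1 open; dropping Te leaves P7 open), so no proper subset is valid.
Among all size-2 subsets of the eligible variables, only {Lh, Te} blocks every backdoor path, so it is the unique smallest valid adjustment set.

{Lh, Te}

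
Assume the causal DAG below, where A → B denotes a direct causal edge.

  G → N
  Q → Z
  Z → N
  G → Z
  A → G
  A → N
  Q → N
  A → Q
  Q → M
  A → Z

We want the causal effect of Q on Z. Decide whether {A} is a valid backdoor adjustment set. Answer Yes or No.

Yes

Backdoor paths from Q to Z (paths whose first edge points into Q):
  P1: Q <- A -> G -> Z
  P2: Q <- A -> G -> N <- Z
  P3: Q <- A -> Z
  P4: Q <- A -> N <- G -> Z
  P5: Q <- A -> N <- Z
Condition 1 (no descendant of Q in the set): holds — descendants of Q are {M, N, Z}; none are in {A}.
Condition 2 (every backdoor path blocked by {A}):
  P1: blocked at fork node A ∈ conditioning set.
  P2: blocked at fork node A ∈ conditioning set.
  P3: blocked at fork node A ∈ conditioning set.
  P4: blocked at fork node A ∈ conditioning set.
  P5: blocked at fork node A ∈ conditioning set.
{A} satisfies the backdoor criterion.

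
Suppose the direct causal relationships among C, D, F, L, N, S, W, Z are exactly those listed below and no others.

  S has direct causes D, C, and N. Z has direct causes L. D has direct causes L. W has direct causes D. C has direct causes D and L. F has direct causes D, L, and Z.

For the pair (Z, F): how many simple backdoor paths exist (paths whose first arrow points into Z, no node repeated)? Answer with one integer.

A backdoor path from Z to F is any simple undirected path whose first edge points into Z (i.e. leaves Z via a parent).
Parents of Z: {L}.
Enumerating:
  P1: Z <- L -> D -> F
  P2: Z <- L -> C <- D -> F
  P3: Z <- L -> C -> S <- D -> F
  P4: Z <- L -> F
That exhausts the simple backdoor paths. Count: 4.

4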